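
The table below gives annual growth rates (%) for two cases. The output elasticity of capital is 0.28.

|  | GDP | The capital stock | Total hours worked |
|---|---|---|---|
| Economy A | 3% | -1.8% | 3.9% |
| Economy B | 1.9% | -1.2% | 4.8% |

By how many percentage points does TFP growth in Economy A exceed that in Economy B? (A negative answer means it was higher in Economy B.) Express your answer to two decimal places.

1.92 percentage points

Labor's share = 1 − 0.28 = 0.72.
Economy A: TFP = 3 + 0.504 − 2.808 = 0.696%.
Economy B: TFP = 1.9 + 0.336 − 3.456 = -1.22%.
Difference = 0.696 − (-1.22) = 1.916 pp.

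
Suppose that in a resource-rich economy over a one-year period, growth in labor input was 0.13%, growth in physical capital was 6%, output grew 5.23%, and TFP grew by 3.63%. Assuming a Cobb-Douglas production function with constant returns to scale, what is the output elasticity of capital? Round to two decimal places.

gY = gA + α·gK + (1−α)·gL, so gY − gA − gL = α(gK − gL).
5.23 − 3.63 − 0.13 = α × (6 − 0.13).
1.47 = 5.87 α, so α = 0.2504.

The output elasticity of capital is 0.25.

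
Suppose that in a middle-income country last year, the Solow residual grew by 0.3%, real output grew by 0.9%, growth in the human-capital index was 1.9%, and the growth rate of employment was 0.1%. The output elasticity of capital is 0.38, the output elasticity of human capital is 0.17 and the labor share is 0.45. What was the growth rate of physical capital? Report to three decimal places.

Physical capital growth was 0.611%.

Labor's share = 1 − 0.38 − 0.17 = 0.45.
gY = gA + 0.17×1.9 + 0.45×0.1 + 0.38×g.
0.38×g = 0.9 − 0.3 − 0.368 = 0.232.
g = 0.232 / 0.38 = 0.61053%.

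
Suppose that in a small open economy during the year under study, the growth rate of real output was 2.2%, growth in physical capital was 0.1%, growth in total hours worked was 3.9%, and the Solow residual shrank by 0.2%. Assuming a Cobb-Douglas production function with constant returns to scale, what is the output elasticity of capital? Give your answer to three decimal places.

α = 0.395

gY = gA + α·gK + (1−α)·gL, so gY − gA − gL = α(gK − gL).
2.2 + 0.2 − 3.9 = α × (0.1 − 3.9).
-1.5 = -3.8 α, so α = 0.39474.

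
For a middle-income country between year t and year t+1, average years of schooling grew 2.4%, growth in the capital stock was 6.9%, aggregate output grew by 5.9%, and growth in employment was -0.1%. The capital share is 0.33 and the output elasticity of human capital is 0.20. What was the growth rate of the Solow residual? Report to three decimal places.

Labor's share = 1 − 0.33 − 0.2 = 0.47.
The capital stock: 0.33 × 6.9 = 2.277 pp.
Average years of schooling: 0.2 × 2.4 = 0.48 pp.
Employment: 0.47 × (-0.1) = -0.047 pp.
TFP growth = 5.9 − 2.71 = 3.19%.

3.190%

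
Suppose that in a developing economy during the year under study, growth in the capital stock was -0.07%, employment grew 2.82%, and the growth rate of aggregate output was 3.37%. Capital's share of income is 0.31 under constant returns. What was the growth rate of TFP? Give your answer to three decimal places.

Labor's share = 1 − 0.31 = 0.69.
The capital stock: 0.31 × (-0.07) = -0.0217 pp.
Employment: 0.69 × 2.82 = 1.9458 pp.
TFP growth = 3.37 − 1.9241 = 1.4459%.

TFP grew 1.446%.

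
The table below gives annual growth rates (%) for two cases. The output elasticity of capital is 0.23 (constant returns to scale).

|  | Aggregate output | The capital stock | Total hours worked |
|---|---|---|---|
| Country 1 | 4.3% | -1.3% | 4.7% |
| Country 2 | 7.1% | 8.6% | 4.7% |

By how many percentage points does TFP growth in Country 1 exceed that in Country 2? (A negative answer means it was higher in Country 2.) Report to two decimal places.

Labor's share = 1 − 0.23 = 0.77.
Country 1: TFP = 4.3 + 0.299 − 3.619 = 0.98%.
Country 2: TFP = 7.1 − 1.978 − 3.619 = 1.503%.
Difference = 0.98 − (1.503) = -0.523 pp.

-0.52 percentage points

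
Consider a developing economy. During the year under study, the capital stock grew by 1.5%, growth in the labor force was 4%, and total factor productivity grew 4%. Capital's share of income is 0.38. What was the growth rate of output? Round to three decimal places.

Output grew 7.050%.

Labor's share = 1 − 0.38 = 0.62.
The capital stock: 0.38 × 1.5 = 0.57 pp.
The labor force: 0.62 × 4 = 2.48 pp.
Output growth = 4 + 3.05 = 7.05%.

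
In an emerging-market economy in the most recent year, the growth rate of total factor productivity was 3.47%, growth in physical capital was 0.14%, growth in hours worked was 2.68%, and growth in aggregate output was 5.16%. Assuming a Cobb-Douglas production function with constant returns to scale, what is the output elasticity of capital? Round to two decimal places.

α = 0.39

gY = gA + α·gK + (1−α)·gL, so gY − gA − gL = α(gK − gL).
5.16 − 3.47 − 2.68 = α × (0.14 − 2.68).
-0.99 = -2.54 α, so α = 0.3898.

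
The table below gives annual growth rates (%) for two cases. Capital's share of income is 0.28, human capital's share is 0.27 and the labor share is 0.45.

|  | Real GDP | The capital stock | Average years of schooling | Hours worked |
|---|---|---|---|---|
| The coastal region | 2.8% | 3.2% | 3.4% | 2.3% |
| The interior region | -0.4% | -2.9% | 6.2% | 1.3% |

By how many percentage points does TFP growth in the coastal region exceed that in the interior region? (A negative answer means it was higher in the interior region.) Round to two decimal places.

1.80 percentage points

Labor's share = 1 − 0.28 − 0.27 = 0.45.
The coastal region: TFP = 2.8 − 0.896 − 0.918 − 1.035 = -0.049%.
The interior region: TFP = -0.4 + 0.812 − 1.674 − 0.585 = -1.847%.
Difference = -0.049 − (-1.847) = 1.798 pp.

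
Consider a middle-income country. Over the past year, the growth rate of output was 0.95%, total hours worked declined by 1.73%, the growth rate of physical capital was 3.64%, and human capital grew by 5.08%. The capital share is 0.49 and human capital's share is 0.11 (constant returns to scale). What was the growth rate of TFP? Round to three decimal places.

Labor's share = 1 − 0.49 − 0.11 = 0.4.
Physical capital: 0.49 × 3.64 = 1.7836 pp.
Human capital: 0.11 × 5.08 = 0.5588 pp.
Total hours worked: 0.4 × (-1.73) = -0.692 pp.
TFP growth = 0.95 − 1.6504 = -0.7004%.

-0.700%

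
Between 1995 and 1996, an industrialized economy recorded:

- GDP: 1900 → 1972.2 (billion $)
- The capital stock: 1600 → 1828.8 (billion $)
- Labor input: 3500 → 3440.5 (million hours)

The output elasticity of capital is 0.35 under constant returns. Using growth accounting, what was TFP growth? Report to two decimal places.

-0.10%

GDP growth = (1972.2 − 1900) / 1900 = 3.8%.
The capital stock growth = (1828.8 − 1600) / 1600 = 14.3%.
Labor input growth = (3440.5 − 3500) / 3500 = -1.7%.
Labor's share = 1 − 0.35 = 0.65.
The capital stock: 0.35 × 14.3 = 5.005 pp.
Labor input: 0.65 × (-1.7) = -1.105 pp.
TFP growth = 3.8 − 3.9 = -0.1%.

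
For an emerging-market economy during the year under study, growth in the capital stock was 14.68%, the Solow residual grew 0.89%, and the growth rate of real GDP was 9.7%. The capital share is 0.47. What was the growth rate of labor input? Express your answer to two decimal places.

Labor's share = 1 − 0.47 = 0.53.
gY = gA + 0.47×14.68 + 0.53×g.
0.53×g = 9.7 − 0.89 − 6.8996 = 1.9104.
g = 1.9104 / 0.53 = 3.6045%.

Labor input growth was 3.60%.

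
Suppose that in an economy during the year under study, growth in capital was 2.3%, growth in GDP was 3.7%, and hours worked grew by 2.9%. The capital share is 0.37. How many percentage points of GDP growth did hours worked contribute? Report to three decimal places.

1.827

Labor's share = 1 − 0.37 = 0.63.
Contribution = share × growth = 0.63 × 2.9 = 1.827 pp.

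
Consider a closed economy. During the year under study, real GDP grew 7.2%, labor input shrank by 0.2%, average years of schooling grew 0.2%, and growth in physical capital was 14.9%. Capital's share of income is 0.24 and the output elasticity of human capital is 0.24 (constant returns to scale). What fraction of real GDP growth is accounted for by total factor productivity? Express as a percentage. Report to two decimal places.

51.11%

Labor's share = 1 − 0.24 − 0.24 = 0.52.
Physical capital: 0.24 × 14.9 = 3.576 pp.
Average years of schooling: 0.24 × 0.2 = 0.048 pp.
Labor input: 0.52 × (-0.2) = -0.104 pp.
TFP growth = 7.2 − 3.52 = 3.68%.
TFP share of growth = 3.68 / 7.2 × 100 = 51.1111%.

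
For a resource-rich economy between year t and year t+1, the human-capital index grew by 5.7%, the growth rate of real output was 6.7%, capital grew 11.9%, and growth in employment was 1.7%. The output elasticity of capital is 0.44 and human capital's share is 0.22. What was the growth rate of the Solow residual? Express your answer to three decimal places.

Labor's share = 1 − 0.44 − 0.22 = 0.34.
Capital: 0.44 × 11.9 = 5.236 pp.
The human-capital index: 0.22 × 5.7 = 1.254 pp.
Employment: 0.34 × 1.7 = 0.578 pp.
TFP growth = 6.7 − 7.068 = -0.368%.

-0.368%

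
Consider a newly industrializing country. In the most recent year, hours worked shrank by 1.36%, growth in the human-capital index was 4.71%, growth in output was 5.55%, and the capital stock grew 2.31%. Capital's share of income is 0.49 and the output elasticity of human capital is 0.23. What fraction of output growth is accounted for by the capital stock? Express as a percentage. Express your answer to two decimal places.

The capital stock accounted for 20.39% of growth.

The capital stock contributed 0.49 × 2.31 = 1.1319 pp.
Share of growth = 1.1319 / 5.55 × 100 = 20.3946%.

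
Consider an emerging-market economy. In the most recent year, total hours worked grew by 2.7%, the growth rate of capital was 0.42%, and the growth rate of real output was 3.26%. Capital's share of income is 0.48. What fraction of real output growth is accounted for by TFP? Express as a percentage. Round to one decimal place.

TFP accounted for 50.7% of growth.

Labor's share = 1 − 0.48 = 0.52.
Capital: 0.48 × 0.42 = 0.2016 pp.
Total hours worked: 0.52 × 2.7 = 1.404 pp.
TFP growth = 3.26 − 1.6056 = 1.6544%.
TFP share of growth = 1.6544 / 3.26 × 100 = 50.748%.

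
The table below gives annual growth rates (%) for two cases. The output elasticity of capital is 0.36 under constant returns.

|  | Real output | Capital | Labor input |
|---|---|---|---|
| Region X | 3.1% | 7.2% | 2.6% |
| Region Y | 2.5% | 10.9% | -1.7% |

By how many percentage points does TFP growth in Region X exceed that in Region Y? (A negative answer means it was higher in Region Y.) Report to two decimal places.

Labor's share = 1 − 0.36 = 0.64.
Region X: TFP = 3.1 − 2.592 − 1.664 = -1.156%.
Region Y: TFP = 2.5 − 3.924 + 1.088 = -0.336%.
Difference = -1.156 − (-0.336) = -0.82 pp.

-0.82 percentage points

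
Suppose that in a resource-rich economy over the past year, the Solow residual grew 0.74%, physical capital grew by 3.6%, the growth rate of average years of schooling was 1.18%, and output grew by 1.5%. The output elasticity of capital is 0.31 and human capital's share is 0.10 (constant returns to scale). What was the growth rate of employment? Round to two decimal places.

-0.80%

Labor's share = 1 − 0.31 − 0.1 = 0.59.
gY = gA + 0.31×3.6 + 0.1×1.18 + 0.59×g.
0.59×g = 1.5 − 0.74 − 1.234 = -0.474.
g = -0.474 / 0.59 = -0.8034%.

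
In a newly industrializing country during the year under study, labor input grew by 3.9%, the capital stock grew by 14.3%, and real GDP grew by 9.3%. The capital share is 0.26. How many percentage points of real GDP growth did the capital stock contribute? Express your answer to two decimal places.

Contribution = share × growth = 0.26 × 14.3 = 3.718 pp.

3.72 percentage points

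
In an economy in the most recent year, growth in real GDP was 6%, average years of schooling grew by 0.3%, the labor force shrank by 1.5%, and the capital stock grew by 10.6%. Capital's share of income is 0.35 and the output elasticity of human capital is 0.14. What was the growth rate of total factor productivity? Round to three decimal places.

3.013%

Labor's share = 1 − 0.35 − 0.14 = 0.51.
The capital stock: 0.35 × 10.6 = 3.71 pp.
Average years of schooling: 0.14 × 0.3 = 0.042 pp.
The labor force: 0.51 × (-1.5) = -0.765 pp.
TFP growth = 6 − 2.987 = 3.013%.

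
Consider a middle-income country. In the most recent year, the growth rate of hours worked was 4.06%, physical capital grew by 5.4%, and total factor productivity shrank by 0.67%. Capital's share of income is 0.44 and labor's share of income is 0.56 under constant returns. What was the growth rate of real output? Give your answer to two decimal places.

3.98%

Labor's share = 1 − 0.44 = 0.56.
Physical capital: 0.44 × 5.4 = 2.376 pp.
Hours worked: 0.56 × 4.06 = 2.2736 pp.
Output growth = -0.67 + 4.6496 = 3.9796%.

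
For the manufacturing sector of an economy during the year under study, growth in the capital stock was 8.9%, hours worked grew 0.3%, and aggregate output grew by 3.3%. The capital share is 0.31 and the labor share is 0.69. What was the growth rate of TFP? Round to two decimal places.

Labor's share = 1 − 0.31 = 0.69.
The capital stock: 0.31 × 8.9 = 2.759 pp.
Hours worked: 0.69 × 0.3 = 0.207 pp.
TFP growth = 3.3 − 2.966 = 0.334%.

0.33%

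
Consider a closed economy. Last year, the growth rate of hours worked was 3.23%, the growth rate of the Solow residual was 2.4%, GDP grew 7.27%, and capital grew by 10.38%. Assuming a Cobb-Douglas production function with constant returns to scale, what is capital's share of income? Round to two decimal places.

α = 0.23

gY = gA + α·gK + (1−α)·gL, so gY − gA − gL = α(gK − gL).
7.27 − 2.4 − 3.23 = α × (10.38 − 3.23).
1.64 = 7.15 α, so α = 0.2294.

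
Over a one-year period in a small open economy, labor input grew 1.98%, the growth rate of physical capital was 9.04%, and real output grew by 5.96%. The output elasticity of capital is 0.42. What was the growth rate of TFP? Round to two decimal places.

1.01%

Labor's share = 1 − 0.42 = 0.58.
Physical capital: 0.42 × 9.04 = 3.7968 pp.
Labor input: 0.58 × 1.98 = 1.1484 pp.
TFP growth = 5.96 − 4.9452 = 1.0148%.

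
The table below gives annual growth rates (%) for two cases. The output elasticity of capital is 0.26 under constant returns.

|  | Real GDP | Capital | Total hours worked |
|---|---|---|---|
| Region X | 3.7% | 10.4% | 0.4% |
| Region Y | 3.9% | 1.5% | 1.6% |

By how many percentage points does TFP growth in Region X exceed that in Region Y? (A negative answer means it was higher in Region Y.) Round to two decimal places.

-1.63 percentage points

Labor's share = 1 − 0.26 = 0.74.
Region X: TFP = 3.7 − 2.704 − 0.296 = 0.7%.
Region Y: TFP = 3.9 − 0.39 − 1.184 = 2.326%.
Difference = 0.7 − (2.326) = -1.626 pp.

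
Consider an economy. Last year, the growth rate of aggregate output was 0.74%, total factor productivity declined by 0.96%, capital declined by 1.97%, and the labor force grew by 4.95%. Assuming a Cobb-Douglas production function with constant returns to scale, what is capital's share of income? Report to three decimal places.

gY = gA + α·gK + (1−α)·gL, so gY − gA − gL = α(gK − gL).
0.74 + 0.96 − 4.95 = α × (-1.97 − 4.95).
-3.25 = -6.92 α, so α = 0.46965.

0.470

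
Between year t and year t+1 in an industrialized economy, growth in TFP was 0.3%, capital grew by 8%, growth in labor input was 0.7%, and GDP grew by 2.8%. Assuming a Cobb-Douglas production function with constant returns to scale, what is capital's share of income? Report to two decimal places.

gY = gA + α·gK + (1−α)·gL, so gY − gA − gL = α(gK − gL).
2.8 − 0.3 − 0.7 = α × (8 − 0.7).
1.8 = 7.3 α, so α = 0.2466.

0.25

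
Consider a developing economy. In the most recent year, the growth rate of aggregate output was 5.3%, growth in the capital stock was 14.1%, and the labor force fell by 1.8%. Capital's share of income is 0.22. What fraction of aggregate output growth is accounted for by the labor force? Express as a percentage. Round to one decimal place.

Labor's share = 1 − 0.22 = 0.78.
The labor force contributed 0.78 × (-1.8) = -1.404 pp.
Share of growth = -1.404 / 5.3 × 100 = -26.491%.

The labor force accounted for -26.5% of growth.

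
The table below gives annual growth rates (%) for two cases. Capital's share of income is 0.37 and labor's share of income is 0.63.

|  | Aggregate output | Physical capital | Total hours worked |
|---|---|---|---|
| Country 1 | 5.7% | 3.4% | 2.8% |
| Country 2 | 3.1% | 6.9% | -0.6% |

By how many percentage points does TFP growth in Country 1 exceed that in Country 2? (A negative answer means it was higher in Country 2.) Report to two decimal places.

1.75 percentage points

Labor's share = 1 − 0.37 = 0.63.
Country 1: TFP = 5.7 − 1.258 − 1.764 = 2.678%.
Country 2: TFP = 3.1 − 2.553 + 0.378 = 0.925%.
Difference = 2.678 − (0.925) = 1.753 pp.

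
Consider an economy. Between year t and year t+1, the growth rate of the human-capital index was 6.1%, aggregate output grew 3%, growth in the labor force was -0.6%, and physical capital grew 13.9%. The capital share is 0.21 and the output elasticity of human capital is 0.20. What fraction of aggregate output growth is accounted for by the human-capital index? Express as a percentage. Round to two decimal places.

The human-capital index accounted for 40.67% of growth.

The human-capital index contributed 0.2 × 6.1 = 1.22 pp.
Share of growth = 1.22 / 3 × 100 = 40.6667%.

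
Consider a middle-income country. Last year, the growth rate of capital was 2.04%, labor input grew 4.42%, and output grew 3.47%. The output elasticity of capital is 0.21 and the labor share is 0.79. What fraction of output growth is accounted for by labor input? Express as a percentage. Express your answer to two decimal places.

100.63%

Labor's share = 1 − 0.21 = 0.79.
Labor input contributed 0.79 × 4.42 = 3.4918 pp.
Share of growth = 3.4918 / 3.47 × 100 = 100.6282%.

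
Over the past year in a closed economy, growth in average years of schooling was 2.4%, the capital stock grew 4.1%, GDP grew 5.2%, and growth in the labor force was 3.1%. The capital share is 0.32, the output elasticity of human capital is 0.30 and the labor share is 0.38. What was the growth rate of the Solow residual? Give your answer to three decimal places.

1.990%

Labor's share = 1 − 0.32 − 0.3 = 0.38.
The capital stock: 0.32 × 4.1 = 1.312 pp.
Average years of schooling: 0.3 × 2.4 = 0.72 pp.
The labor force: 0.38 × 3.1 = 1.178 pp.
TFP growth = 5.2 − 3.21 = 1.99%.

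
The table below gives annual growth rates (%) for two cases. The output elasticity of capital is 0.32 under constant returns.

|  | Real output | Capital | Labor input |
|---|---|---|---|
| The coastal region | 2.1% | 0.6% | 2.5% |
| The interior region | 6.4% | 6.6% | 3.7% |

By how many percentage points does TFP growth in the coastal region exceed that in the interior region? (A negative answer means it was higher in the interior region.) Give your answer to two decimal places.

Labor's share = 1 − 0.32 = 0.68.
The coastal region: TFP = 2.1 − 0.192 − 1.7 = 0.208%.
The interior region: TFP = 6.4 − 2.112 − 2.516 = 1.772%.
Difference = 0.208 − (1.772) = -1.564 pp.

-1.56 percentage points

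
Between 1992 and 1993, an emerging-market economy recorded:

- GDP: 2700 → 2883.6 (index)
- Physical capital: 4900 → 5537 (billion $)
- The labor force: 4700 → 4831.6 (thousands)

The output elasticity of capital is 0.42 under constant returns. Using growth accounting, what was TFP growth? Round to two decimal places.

GDP growth = (2883.6 − 2700) / 2700 = 6.8%.
Physical capital growth = (5537 − 4900) / 4900 = 13%.
The labor force growth = (4831.6 − 4700) / 4700 = 2.8%.
Labor's share = 1 − 0.42 = 0.58.
Physical capital: 0.42 × 13 = 5.46 pp.
The labor force: 0.58 × 2.8 = 1.624 pp.
TFP growth = 6.8 − 7.084 = -0.284%.

-0.28%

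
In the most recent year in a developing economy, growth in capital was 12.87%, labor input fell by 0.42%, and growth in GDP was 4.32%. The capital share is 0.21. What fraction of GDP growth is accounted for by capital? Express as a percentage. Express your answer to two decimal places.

Capital accounted for 62.56% of growth.

Capital contributed 0.21 × 12.87 = 2.7027 pp.
Share of growth = 2.7027 / 4.32 × 100 = 62.5625%.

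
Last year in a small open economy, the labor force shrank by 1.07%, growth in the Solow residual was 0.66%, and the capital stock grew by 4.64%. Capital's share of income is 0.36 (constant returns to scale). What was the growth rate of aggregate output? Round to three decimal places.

Labor's share = 1 − 0.36 = 0.64.
The capital stock: 0.36 × 4.64 = 1.6704 pp.
The labor force: 0.64 × (-1.07) = -0.6848 pp.
Output growth = 0.66 + 0.9856 = 1.6456%.

1.646%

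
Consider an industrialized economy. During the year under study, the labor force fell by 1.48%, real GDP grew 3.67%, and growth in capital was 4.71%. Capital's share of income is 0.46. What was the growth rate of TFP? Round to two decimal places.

Labor's share = 1 − 0.46 = 0.54.
Capital: 0.46 × 4.71 = 2.1666 pp.
The labor force: 0.54 × (-1.48) = -0.7992 pp.
TFP growth = 3.67 − 1.3674 = 2.3026%.

TFP growth was 2.30%.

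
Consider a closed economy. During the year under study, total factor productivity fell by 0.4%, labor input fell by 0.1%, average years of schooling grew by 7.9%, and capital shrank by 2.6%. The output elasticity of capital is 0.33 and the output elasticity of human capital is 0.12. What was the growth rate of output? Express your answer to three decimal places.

-0.365%

Labor's share = 1 − 0.33 − 0.12 = 0.55.
Capital: 0.33 × (-2.6) = -0.858 pp.
Average years of schooling: 0.12 × 7.9 = 0.948 pp.
Labor input: 0.55 × (-0.1) = -0.055 pp.
Output growth = -0.4 + 0.035 = -0.365%.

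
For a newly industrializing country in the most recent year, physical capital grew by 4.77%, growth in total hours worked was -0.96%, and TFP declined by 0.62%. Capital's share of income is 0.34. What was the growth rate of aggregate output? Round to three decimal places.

0.368%

Labor's share = 1 − 0.34 = 0.66.
Physical capital: 0.34 × 4.77 = 1.6218 pp.
Total hours worked: 0.66 × (-0.96) = -0.6336 pp.
Output growth = -0.62 + 0.9882 = 0.3682%.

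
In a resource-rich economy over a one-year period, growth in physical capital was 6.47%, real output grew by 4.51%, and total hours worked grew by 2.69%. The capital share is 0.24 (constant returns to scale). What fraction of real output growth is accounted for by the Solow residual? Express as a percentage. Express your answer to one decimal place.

Labor's share = 1 − 0.24 = 0.76.
Physical capital: 0.24 × 6.47 = 1.5528 pp.
Total hours worked: 0.76 × 2.69 = 2.0444 pp.
TFP growth = 4.51 − 3.5972 = 0.9128%.
TFP share of growth = 0.9128 / 4.51 × 100 = 20.239%.

20.2%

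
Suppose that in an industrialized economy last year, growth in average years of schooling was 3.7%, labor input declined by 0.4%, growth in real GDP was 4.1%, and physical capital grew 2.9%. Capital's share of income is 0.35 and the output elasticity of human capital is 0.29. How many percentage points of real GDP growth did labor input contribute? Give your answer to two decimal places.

Labor's share = 1 − 0.35 − 0.29 = 0.36.
Contribution = share × growth = 0.36 × (-0.4) = -0.144 pp.

-0.14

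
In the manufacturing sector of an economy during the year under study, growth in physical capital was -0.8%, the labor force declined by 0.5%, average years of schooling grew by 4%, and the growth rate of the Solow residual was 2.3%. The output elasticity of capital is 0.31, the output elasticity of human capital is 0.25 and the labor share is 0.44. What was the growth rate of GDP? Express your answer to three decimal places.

Labor's share = 1 − 0.31 − 0.25 = 0.44.
Physical capital: 0.31 × (-0.8) = -0.248 pp.
Average years of schooling: 0.25 × 4 = 1 pp.
The labor force: 0.44 × (-0.5) = -0.22 pp.
Output growth = 2.3 + 0.532 = 2.832%.

GDP growth was 2.832%.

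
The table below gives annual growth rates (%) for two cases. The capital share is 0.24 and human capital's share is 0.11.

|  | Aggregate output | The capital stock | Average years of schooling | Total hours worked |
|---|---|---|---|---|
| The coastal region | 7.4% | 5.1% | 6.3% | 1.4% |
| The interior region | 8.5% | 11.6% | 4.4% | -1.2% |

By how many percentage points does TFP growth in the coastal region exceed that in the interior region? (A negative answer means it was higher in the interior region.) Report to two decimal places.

-1.44 percentage points

Labor's share = 1 − 0.24 − 0.11 = 0.65.
The coastal region: TFP = 7.4 − 1.224 − 0.693 − 0.91 = 4.573%.
The interior region: TFP = 8.5 − 2.784 − 0.484 + 0.78 = 6.012%.
Difference = 4.573 − (6.012) = -1.439 pp.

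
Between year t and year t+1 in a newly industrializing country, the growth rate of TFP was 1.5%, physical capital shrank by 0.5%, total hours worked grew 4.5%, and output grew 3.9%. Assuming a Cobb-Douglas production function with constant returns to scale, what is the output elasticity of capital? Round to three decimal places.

gY = gA + α·gK + (1−α)·gL, so gY − gA − gL = α(gK − gL).
3.9 − 1.5 − 4.5 = α × (-0.5 − 4.5).
-2.1 = -5 α, so α = 0.42.

0.420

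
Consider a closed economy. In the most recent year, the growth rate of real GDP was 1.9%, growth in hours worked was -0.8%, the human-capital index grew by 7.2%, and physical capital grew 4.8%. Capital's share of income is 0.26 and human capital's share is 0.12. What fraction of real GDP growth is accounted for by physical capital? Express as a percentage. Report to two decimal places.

Physical capital contributed 0.26 × 4.8 = 1.248 pp.
Share of growth = 1.248 / 1.9 × 100 = 65.6842%.

Physical capital accounted for 65.68% of growth.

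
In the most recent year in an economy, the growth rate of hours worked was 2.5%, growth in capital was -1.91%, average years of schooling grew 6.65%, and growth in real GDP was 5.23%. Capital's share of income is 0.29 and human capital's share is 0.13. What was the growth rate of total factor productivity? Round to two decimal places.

3.47%

Labor's share = 1 − 0.29 − 0.13 = 0.58.
Capital: 0.29 × (-1.91) = -0.5539 pp.
Average years of schooling: 0.13 × 6.65 = 0.8645 pp.
Hours worked: 0.58 × 2.5 = 1.45 pp.
TFP growth = 5.23 − 1.7606 = 3.4694%.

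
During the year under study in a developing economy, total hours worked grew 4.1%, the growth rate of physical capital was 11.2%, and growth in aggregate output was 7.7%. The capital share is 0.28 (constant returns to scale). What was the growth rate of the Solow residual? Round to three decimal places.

Labor's share = 1 − 0.28 = 0.72.
Physical capital: 0.28 × 11.2 = 3.136 pp.
Total hours worked: 0.72 × 4.1 = 2.952 pp.
TFP growth = 7.7 − 6.088 = 1.612%.

The Solow residual grew 1.612%.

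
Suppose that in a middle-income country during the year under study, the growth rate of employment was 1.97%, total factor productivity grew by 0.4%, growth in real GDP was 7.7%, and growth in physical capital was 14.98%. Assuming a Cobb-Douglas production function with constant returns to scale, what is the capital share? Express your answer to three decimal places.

0.410

gY = gA + α·gK + (1−α)·gL, so gY − gA − gL = α(gK − gL).
7.7 − 0.4 − 1.97 = α × (14.98 − 1.97).
5.33 = 13.01 α, so α = 0.40968.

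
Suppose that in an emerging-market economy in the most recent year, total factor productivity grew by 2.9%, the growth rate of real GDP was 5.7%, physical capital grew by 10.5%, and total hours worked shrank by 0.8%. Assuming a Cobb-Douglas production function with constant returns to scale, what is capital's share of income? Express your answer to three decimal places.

α = 0.319

gY = gA + α·gK + (1−α)·gL, so gY − gA − gL = α(gK − gL).
5.7 − 2.9 + 0.8 = α × (10.5 − (-0.8)).
3.6 = 11.3 α, so α = 0.31858.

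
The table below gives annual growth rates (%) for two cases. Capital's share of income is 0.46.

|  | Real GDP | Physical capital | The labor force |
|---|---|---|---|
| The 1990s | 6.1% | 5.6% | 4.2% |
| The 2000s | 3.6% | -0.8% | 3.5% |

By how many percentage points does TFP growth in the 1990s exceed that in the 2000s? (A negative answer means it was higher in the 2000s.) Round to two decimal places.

-0.82 percentage points

Labor's share = 1 − 0.46 = 0.54.
The 1990s: TFP = 6.1 − 2.576 − 2.268 = 1.256%.
The 2000s: TFP = 3.6 + 0.368 − 1.89 = 2.078%.
Difference = 1.256 − (2.078) = -0.822 pp.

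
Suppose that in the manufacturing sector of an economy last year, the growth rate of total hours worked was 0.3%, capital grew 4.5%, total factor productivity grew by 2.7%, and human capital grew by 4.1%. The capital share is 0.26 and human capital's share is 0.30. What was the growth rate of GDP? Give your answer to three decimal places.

Labor's share = 1 − 0.26 − 0.3 = 0.44.
Capital: 0.26 × 4.5 = 1.17 pp.
Human capital: 0.3 × 4.1 = 1.23 pp.
Total hours worked: 0.44 × 0.3 = 0.132 pp.
Output growth = 2.7 + 2.532 = 5.232%.

5.232%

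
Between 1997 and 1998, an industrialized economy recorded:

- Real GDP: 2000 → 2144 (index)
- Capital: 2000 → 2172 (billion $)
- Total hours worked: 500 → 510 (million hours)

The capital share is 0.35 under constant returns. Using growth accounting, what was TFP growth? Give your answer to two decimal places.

2.89%

Real GDP growth = (2144 − 2000) / 2000 = 7.2%.
Capital growth = (2172 − 2000) / 2000 = 8.6%.
Total hours worked growth = (510 − 500) / 500 = 2%.
Labor's share = 1 − 0.35 = 0.65.
Capital: 0.35 × 8.6 = 3.01 pp.
Total hours worked: 0.65 × 2 = 1.3 pp.
TFP growth = 7.2 − 4.31 = 2.89%.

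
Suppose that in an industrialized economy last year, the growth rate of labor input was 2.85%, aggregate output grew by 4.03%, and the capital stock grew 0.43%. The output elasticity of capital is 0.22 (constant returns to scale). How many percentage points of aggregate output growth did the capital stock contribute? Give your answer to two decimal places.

0.09 pp

Contribution = share × growth = 0.22 × 0.43 = 0.0946 pp.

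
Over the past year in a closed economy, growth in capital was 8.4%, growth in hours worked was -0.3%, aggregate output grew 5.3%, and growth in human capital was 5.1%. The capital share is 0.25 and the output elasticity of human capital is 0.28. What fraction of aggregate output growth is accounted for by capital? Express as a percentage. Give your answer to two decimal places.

39.62%

Capital contributed 0.25 × 8.4 = 2.1 pp.
Share of growth = 2.1 / 5.3 × 100 = 39.6226%.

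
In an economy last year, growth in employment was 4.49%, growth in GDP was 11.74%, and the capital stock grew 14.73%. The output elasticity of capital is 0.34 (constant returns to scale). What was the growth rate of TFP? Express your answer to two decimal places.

TFP growth was 3.77%.

Labor's share = 1 − 0.34 = 0.66.
The capital stock: 0.34 × 14.73 = 5.0082 pp.
Employment: 0.66 × 4.49 = 2.9634 pp.
TFP growth = 11.74 − 7.9716 = 3.7684%.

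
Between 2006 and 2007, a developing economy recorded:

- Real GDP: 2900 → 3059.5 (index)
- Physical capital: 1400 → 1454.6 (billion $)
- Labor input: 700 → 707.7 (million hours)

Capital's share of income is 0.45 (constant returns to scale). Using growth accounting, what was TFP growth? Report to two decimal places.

3.14%

Real GDP growth = (3059.5 − 2900) / 2900 = 5.5%.
Physical capital growth = (1454.6 − 1400) / 1400 = 3.9%.
Labor input growth = (707.7 − 700) / 700 = 1.1%.
Labor's share = 1 − 0.45 = 0.55.
Physical capital: 0.45 × 3.9 = 1.755 pp.
Labor input: 0.55 × 1.1 = 0.605 pp.
TFP growth = 5.5 − 2.36 = 3.14%.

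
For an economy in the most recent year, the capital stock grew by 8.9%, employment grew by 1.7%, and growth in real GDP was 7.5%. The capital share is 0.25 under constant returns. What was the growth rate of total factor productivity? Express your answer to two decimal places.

Labor's share = 1 − 0.25 = 0.75.
The capital stock: 0.25 × 8.9 = 2.225 pp.
Employment: 0.75 × 1.7 = 1.275 pp.
TFP growth = 7.5 − 3.5 = 4%.

Total factor productivity grew 4.00%.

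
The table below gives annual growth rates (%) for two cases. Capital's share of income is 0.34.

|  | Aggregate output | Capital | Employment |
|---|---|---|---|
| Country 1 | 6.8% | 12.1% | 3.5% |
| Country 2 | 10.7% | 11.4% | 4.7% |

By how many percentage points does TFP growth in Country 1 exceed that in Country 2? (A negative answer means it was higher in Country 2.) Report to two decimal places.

-3.35 percentage points

Labor's share = 1 − 0.34 = 0.66.
Country 1: TFP = 6.8 − 4.114 − 2.31 = 0.376%.
Country 2: TFP = 10.7 − 3.876 − 3.102 = 3.722%.
Difference = 0.376 − (3.722) = -3.346 pp.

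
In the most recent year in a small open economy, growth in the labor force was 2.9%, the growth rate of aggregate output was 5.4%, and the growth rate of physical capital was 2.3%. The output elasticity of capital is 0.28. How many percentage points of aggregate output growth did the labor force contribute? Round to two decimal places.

Labor's share = 1 − 0.28 = 0.72.
Contribution = share × growth = 0.72 × 2.9 = 2.088 pp.

2.09 percentage points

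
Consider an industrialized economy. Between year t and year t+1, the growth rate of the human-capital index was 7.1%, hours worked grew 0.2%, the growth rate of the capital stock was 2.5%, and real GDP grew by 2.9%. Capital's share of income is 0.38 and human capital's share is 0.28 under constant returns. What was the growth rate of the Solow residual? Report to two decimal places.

-0.11%

Labor's share = 1 − 0.38 − 0.28 = 0.34.
The capital stock: 0.38 × 2.5 = 0.95 pp.
The human-capital index: 0.28 × 7.1 = 1.988 pp.
Hours worked: 0.34 × 0.2 = 0.068 pp.
TFP growth = 2.9 − 3.006 = -0.106%.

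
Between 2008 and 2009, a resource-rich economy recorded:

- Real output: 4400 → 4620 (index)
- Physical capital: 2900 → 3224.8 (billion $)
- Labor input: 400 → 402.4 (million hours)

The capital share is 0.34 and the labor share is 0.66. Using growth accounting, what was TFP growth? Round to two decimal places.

Real output growth = (4620 − 4400) / 4400 = 5%.
Physical capital growth = (3224.8 − 2900) / 2900 = 11.2%.
Labor input growth = (402.4 − 400) / 400 = 0.6%.
Labor's share = 1 − 0.34 = 0.66.
Physical capital: 0.34 × 11.2 = 3.808 pp.
Labor input: 0.66 × 0.6 = 0.396 pp.
TFP growth = 5 − 4.204 = 0.796%.

0.80%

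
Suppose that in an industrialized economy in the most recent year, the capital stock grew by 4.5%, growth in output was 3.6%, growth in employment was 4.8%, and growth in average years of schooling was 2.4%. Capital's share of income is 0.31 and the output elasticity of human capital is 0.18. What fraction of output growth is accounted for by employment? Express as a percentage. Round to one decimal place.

Employment accounted for 68.0% of growth.

Labor's share = 1 − 0.31 − 0.18 = 0.51.
Employment contributed 0.51 × 4.8 = 2.448 pp.
Share of growth = 2.448 / 3.6 × 100 = 68%.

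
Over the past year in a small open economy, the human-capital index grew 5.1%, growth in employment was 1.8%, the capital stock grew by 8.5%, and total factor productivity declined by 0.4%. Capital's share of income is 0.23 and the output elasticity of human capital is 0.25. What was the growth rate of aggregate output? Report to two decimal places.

Labor's share = 1 − 0.23 − 0.25 = 0.52.
The capital stock: 0.23 × 8.5 = 1.955 pp.
The human-capital index: 0.25 × 5.1 = 1.275 pp.
Employment: 0.52 × 1.8 = 0.936 pp.
Output growth = -0.4 + 4.166 = 3.766%.

Aggregate output growth was 3.77%.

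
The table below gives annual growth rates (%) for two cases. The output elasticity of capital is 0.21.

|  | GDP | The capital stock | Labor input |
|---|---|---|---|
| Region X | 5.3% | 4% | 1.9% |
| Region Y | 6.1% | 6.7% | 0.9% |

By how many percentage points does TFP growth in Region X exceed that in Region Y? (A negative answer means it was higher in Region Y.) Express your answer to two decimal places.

Labor's share = 1 − 0.21 = 0.79.
Region X: TFP = 5.3 − 0.84 − 1.501 = 2.959%.
Region Y: TFP = 6.1 − 1.407 − 0.711 = 3.982%.
Difference = 2.959 − (3.982) = -1.023 pp.

-1.02 percentage points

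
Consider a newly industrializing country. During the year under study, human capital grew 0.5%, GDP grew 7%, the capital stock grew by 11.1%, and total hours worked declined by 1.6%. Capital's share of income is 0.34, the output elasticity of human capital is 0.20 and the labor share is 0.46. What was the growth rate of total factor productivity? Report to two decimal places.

Labor's share = 1 − 0.34 − 0.2 = 0.46.
The capital stock: 0.34 × 11.1 = 3.774 pp.
Human capital: 0.2 × 0.5 = 0.1 pp.
Total hours worked: 0.46 × (-1.6) = -0.736 pp.
TFP growth = 7 − 3.138 = 3.862%.

3.86%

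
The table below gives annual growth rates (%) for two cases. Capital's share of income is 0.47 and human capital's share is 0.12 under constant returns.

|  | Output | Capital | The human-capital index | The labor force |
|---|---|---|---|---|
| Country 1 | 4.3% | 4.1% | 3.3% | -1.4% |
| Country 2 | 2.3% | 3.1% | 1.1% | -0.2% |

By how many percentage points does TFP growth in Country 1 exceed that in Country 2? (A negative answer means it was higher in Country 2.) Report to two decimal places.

1.76 percentage points

Labor's share = 1 − 0.47 − 0.12 = 0.41.
Country 1: TFP = 4.3 − 1.927 − 0.396 + 0.574 = 2.551%.
Country 2: TFP = 2.3 − 1.457 − 0.132 + 0.082 = 0.793%.
Difference = 2.551 − (0.793) = 1.758 pp.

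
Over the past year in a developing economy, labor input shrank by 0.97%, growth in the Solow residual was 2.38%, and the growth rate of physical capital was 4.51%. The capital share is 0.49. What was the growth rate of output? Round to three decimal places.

Labor's share = 1 − 0.49 = 0.51.
Physical capital: 0.49 × 4.51 = 2.2099 pp.
Labor input: 0.51 × (-0.97) = -0.4947 pp.
Output growth = 2.38 + 1.7152 = 4.0952%.

4.095%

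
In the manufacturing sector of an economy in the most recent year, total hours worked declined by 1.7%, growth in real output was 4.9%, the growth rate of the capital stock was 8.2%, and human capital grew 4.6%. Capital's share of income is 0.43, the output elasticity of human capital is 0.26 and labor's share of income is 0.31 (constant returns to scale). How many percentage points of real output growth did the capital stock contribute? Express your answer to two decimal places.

Contribution = share × growth = 0.43 × 8.2 = 3.526 pp.

3.53 percentage points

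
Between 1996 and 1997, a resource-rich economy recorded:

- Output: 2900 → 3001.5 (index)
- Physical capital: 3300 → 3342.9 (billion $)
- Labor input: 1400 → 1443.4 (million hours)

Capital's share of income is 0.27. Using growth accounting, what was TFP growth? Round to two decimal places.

0.89%

Output growth = (3001.5 − 2900) / 2900 = 3.5%.
Physical capital growth = (3342.9 − 3300) / 3300 = 1.3%.
Labor input growth = (1443.4 − 1400) / 1400 = 3.1%.
Labor's share = 1 − 0.27 = 0.73.
Physical capital: 0.27 × 1.3 = 0.351 pp.
Labor input: 0.73 × 3.1 = 2.263 pp.
TFP growth = 3.5 − 2.614 = 0.886%.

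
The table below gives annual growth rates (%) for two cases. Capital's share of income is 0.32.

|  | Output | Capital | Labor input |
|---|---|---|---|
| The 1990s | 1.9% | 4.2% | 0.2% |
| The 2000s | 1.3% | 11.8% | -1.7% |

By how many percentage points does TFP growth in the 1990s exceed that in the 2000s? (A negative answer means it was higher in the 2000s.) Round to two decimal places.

1.74 percentage points

Labor's share = 1 − 0.32 = 0.68.
The 1990s: TFP = 1.9 − 1.344 − 0.136 = 0.42%.
The 2000s: TFP = 1.3 − 3.776 + 1.156 = -1.32%.
Difference = 0.42 − (-1.32) = 1.74 pp.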